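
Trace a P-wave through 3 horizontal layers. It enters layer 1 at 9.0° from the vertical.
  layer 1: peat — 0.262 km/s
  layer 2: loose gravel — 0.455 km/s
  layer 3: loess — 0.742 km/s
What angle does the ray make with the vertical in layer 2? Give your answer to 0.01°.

15.76°

Snell's law across each interface conserves sin θ / V, so sin θ_2 = V_2·sin θ₁/V₁.
sin θ_2 = 0.455 × sin 9.0° / 0.262 = 0.2717.
θ_2 = arcsin 0.2717 = 15.76°.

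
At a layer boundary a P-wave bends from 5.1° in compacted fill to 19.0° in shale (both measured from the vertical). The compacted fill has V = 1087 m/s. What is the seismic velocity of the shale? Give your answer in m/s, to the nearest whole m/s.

3981 m/s

sin 5.1° = 0.0889; sin 19.0° = 0.3256.
V₂ = V₁·(sin θ₂/sin θ₁) = 1087·(0.3256/0.0889) = 3981.05 m/s.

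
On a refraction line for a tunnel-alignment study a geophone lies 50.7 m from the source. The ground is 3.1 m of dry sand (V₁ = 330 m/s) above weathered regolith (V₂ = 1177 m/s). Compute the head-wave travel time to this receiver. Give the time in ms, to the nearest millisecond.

θ_c = arcsin(V₁/V₂) = arcsin(330/1177) = 16.28°, cos θ_c = 0.9599.
Intercept time tᵢ = 2h cos θ_c / V₁ = 2·3.1·0.9599/330 = 0.01803 s.
t = x/V₂ + tᵢ = 50.7/1177 + 0.01803 = 0.06111 s.

61 ms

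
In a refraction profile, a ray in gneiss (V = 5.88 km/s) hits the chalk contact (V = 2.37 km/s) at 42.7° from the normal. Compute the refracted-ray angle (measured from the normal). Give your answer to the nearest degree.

sin θ₁/V₁ = sin θ₂/V₂ ⇒ sin θ₂ = 2.37·sin 42.7°/5.88 = 2.37·0.6782/5.88 = 0.2733.
θ₂ = arcsin 0.2733 = 15.86° from the normal.

16°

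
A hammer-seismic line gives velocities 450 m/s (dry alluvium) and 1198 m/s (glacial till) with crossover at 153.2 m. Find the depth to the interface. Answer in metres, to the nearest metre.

52 m

x_cross = 2h·√((V₂+V₁)/(V₂−V₁)) → h = x_cross / (2·√((V₂+V₁)/(V₂−V₁))).
√((V₂+V₁)/(V₂−V₁)) = √((1198+450)/(1198−450)) = 1.4843.
h = 153.2 / (2·1.4843) = 51.61 m.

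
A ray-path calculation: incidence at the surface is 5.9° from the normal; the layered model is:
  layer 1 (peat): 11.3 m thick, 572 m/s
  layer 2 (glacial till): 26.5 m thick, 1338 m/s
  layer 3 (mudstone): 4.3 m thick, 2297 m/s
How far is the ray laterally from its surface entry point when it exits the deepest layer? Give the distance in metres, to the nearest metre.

p = sin θ₁/V₁ = sin 5.9°/572 = 1.7971e-04 s/m is conserved through the stack.
Layer 1: θ = 5.90°; offset = 11.3·tan 5.90° = 1.168 m.
Layer 2: sin θ = p·1338 = 0.2404 → θ = 13.91°; offset = 26.5·tan 13.91° = 6.564 m.
Layer 3: sin θ = p·2297 = 0.4128 → θ = 24.38°; offset = 4.3·tan 24.38° = 1.949 m.
Total horizontal offset = 9.681 m.

10 m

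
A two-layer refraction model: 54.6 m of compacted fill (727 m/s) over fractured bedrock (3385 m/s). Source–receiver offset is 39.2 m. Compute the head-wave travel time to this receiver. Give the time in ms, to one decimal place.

158.3 ms

θ_c = arcsin(V₁/V₂) = arcsin(727/3385) = 12.40°, cos θ_c = 0.9767.
Intercept time tᵢ = 2h cos θ_c / V₁ = 2·54.6·0.9767/727 = 0.14670 s.
t = x/V₂ + tᵢ = 39.2/3385 + 0.14670 = 0.15828 s.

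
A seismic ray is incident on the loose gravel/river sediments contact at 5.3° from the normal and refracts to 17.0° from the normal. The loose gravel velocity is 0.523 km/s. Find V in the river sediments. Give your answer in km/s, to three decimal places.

sin 5.3° = 0.0924; sin 17.0° = 0.2924.
V₂ = V₁·(sin θ₂/sin θ₁) = 0.523·(0.2924/0.0924) = 1.655 km/s.

1.655 km/s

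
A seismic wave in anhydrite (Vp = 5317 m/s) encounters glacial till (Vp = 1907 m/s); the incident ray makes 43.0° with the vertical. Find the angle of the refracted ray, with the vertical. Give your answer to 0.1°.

Snell's law: sin θ₂ = (V₂/V₁)·sin θ₁ = (1907/5317)·sin 43.0° = 0.2446.
θ₂ = arcsin 0.2446 = 14.16° from the normal.

14.2°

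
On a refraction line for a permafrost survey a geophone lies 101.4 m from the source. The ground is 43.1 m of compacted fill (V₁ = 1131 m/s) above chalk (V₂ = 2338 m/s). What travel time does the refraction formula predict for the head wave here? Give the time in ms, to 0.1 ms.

110.1 ms

t = x/V₂ + 2h·√(V₂²−V₁²)/(V₁V₂).
√(V₂²−V₁²) = √(2338²−1131²) = 2046.2 m/s; delay term = 2·43.1·2046.2/(1131·2338) = 0.06670 s.
t = 101.4/2338 + 0.06670 = 0.11008 s.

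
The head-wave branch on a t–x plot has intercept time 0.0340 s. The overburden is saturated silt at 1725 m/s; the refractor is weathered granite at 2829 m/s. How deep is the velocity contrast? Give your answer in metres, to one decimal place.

37.0 m

θ_c = arcsin(1725/2829) = 37.57°; cos θ_c = 0.7926.
tᵢ = 2h cos θ_c/V₁ ⇒ h = tᵢ·V₁/(2 cos θ_c) = 0.034·1725/(2·0.7926) = 37.00 m.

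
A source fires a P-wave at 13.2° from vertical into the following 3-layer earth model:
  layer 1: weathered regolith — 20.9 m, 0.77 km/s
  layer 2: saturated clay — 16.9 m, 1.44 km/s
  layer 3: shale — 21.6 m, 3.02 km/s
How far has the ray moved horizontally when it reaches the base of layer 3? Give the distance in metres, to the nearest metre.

56 m

Apply Snell's law at each interface; in layer i the horizontal offset is hᵢ·tan θᵢ.
Layer 1: θ = 13.20°; offset = 20.9·tan 13.20° = 4.902 m.
Layer 2: sin θ = 1.44·sin 13.2°/0.77 = 0.4270, θ = 25.28°; offset = 16.9·tan 25.28° = 7.981 m.
Layer 3: sin θ = 3.02·sin 13.2°/0.77 = 0.8956, θ = 63.59°; offset = 21.6·tan 63.59° = 43.488 m.
Summing the layer offsets gives 56.371 m.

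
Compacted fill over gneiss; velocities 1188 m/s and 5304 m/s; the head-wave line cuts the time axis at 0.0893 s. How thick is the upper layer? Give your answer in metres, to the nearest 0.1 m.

54.4 m

θ_c = arcsin(1188/5304) = 12.94°; cos θ_c = 0.9746.
tᵢ = 2h cos θ_c/V₁ ⇒ h = tᵢ·V₁/(2 cos θ_c) = 0.0893·1188/(2·0.9746) = 54.43 m.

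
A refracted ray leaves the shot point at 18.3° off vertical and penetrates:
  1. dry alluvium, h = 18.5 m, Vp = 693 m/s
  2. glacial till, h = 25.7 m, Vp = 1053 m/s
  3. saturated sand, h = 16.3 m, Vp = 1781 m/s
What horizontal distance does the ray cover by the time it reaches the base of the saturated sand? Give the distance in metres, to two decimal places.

42.34 m

p = sin θ₁/V₁ = sin 18.3°/693 = 4.5309e-04 s/m is conserved through the stack.
Layer 1: θ = 18.30°; offset = 18.5·tan 18.30° = 6.1183 m.
Layer 2: sin θ = p·1053 = 0.4771 → θ = 28.50°; offset = 25.7·tan 28.50° = 13.9519 m.
Layer 3: sin θ = p·1781 = 0.8070 → θ = 53.80°; offset = 16.3·tan 53.80° = 22.2708 m.
Summing the layer offsets gives 42.3410 m.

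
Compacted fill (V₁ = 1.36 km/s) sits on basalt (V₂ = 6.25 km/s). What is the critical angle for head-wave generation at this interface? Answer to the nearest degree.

13°

Critical incidence: sin θ_c = V₁/V₂ = 1.36/6.25 = 0.2176.
θ_c = arcsin 0.2176 = 12.57°.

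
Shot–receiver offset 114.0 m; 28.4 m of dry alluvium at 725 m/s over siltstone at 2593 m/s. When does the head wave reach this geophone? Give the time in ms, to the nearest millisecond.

119 ms

θ_c = arcsin(V₁/V₂) = arcsin(725/2593) = 16.24°, cos θ_c = 0.9601.
Intercept time tᵢ = 2h cos θ_c / V₁ = 2·28.4·0.9601/725 = 0.07522 s.
t = x/V₂ + tᵢ = 114.0/2593 + 0.07522 = 0.11918 s.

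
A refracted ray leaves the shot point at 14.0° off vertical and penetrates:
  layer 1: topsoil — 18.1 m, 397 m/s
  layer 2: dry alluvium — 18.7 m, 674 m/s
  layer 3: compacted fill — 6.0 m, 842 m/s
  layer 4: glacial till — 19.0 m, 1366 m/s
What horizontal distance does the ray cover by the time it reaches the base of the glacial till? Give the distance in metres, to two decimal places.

45.06 m

Ray parameter p = sin 14.0° / 397 m/s = 6.0938e-04 s/m.
Layer 1: θ = 14.00°; offset = 18.1·tan 14.00° = 4.5128 m.
Layer 2: sin θ = p·674 = 0.4107 → θ = 24.25°; offset = 18.7·tan 24.25° = 8.4237 m.
Layer 3: sin θ = p·842 = 0.5131 → θ = 30.87°; offset = 6.0·tan 30.87° = 3.5867 m.
Layer 4: sin θ = p·1366 = 0.8324 → θ = 56.35°; offset = 19.0·tan 56.35° = 28.5397 m.
Σ offsets = 45.0629 m.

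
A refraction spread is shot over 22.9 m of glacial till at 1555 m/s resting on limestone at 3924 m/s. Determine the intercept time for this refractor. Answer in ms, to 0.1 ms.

tᵢ = 2h·√(V₂²−V₁²)/(V₁V₂).
√(V₂²−V₁²) = √(3924²−1555²) = 3602.7 m/s.
tᵢ = 2·22.9·3602.7/(1555·3924) = 0.02704 s.

27.0 ms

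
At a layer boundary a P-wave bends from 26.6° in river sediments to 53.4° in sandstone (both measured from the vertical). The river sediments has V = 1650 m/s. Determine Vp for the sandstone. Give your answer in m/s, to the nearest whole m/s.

Snell's law: sin 26.6°/V₁ = sin 53.4°/V₂.
V₂ = V₁·sin 53.4°/sin 26.6° = 1650 × 1.7930 = 2958.40 m/s.

2958 m/s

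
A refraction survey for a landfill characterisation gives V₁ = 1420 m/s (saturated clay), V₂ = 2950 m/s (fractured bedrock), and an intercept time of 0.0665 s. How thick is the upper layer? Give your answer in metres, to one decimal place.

h = tᵢ·V₁·V₂ / (2·√(V₂²−V₁²)).
√(V₂²−V₁²) = √(2950² − 1420²) = 2585.7 m/s.
h = 0.0665 s × 1420 × 2950 / (2 × 2585.7) = 53.87 m.

53.9 m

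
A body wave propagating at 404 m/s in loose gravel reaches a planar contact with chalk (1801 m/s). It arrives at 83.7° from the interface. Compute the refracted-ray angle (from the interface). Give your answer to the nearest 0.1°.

Convert to the normal: θ₁ = 90° − 83.7° = 6.3°.
Snell's law: sin θ₂ = (V₂/V₁)·sin θ₁ = (1801/404)·sin 6.3° = 0.4892.
θ₂ = arcsin 0.4892 = 29.29° from the normal.
From the interface: 90° − 29.29° = 60.71°.

60.7°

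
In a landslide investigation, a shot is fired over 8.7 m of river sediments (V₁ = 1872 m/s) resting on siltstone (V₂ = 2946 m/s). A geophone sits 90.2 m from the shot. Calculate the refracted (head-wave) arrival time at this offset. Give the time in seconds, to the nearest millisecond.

0.038 s

t = x/V₂ + 2h·√(V₂²−V₁²)/(V₁V₂).
√(V₂²−V₁²) = √(2946²−1872²) = 2274.8 m/s; delay term = 2·8.7·2274.8/(1872·2946) = 0.00718 s.
t = 90.2/2946 + 0.00718 = 0.03779 s.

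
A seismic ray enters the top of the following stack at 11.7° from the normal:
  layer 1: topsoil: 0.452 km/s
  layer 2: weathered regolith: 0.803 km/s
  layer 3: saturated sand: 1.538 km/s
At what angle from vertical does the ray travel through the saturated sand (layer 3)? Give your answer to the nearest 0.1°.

Ray parameter p = sin 11.7° / 0.452 = 4.4864e-01 s/km.
sin θ_3 = p·V_3 = 4.4864e-01 × 1.538 = 0.6900.
θ_3 = 43.63° from the vertical.

43.6°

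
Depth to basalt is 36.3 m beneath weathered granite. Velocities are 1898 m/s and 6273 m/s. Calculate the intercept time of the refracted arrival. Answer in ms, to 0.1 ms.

36.5 ms

θ_c = arcsin(V₁/V₂) = arcsin(1898/6273) = 17.61°; cos θ_c = 0.9531.
tᵢ = 2h·cos θ_c / V₁ = 2·36.3·0.9531 / 1898 = 0.03646 s.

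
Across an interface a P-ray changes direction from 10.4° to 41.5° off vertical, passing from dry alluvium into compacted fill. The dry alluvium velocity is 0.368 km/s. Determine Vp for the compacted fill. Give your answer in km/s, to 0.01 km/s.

1.35 km/s

sin 10.4° = 0.1805; sin 41.5° = 0.6626.
V₂ = V₁·(sin θ₂/sin θ₁) = 0.368·(0.6626/0.1805) = 1.35 km/s.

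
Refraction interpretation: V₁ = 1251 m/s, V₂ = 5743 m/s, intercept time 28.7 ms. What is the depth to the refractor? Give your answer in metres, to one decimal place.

θ_c = arcsin(1251/5743) = 12.58°; cos θ_c = 0.9760.
tᵢ = 2h cos θ_c/V₁ ⇒ h = tᵢ·V₁/(2 cos θ_c) = 0.0287·1251/(2·0.9760) = 18.39 m.

18.4 m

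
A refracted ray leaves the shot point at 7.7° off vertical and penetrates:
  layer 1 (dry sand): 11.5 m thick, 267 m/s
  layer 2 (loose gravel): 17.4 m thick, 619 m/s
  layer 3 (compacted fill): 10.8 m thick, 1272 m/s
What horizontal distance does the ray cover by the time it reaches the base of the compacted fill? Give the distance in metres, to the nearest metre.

Apply Snell's law at each interface; in layer i the horizontal offset is hᵢ·tan θᵢ.
Layer 1: θ = 7.70°; offset = 11.5·tan 7.70° = 1.555 m.
Layer 2: sin θ = 619·sin 7.7°/267 = 0.3106, θ = 18.10°; offset = 17.4·tan 18.10° = 5.686 m.
Layer 3: sin θ = 1272·sin 7.7°/267 = 0.6383, θ = 39.67°; offset = 10.8·tan 39.67° = 8.956 m.
Summing the layer offsets gives 16.197 m.

16 m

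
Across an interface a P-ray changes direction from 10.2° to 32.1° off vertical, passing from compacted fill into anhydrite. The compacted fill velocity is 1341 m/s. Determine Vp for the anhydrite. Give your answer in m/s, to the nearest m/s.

sin 10.2° = 0.1771; sin 32.1° = 0.5314.
V₂ = V₁·(sin θ₂/sin θ₁) = 1341·(0.5314/0.1771) = 4024.09 m/s.

4024 m/s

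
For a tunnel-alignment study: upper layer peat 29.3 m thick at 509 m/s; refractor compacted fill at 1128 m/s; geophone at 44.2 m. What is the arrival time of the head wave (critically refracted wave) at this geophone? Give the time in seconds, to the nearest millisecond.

θ_c = arcsin(V₁/V₂) = arcsin(509/1128) = 26.82°, cos θ_c = 0.8924.
Intercept time tᵢ = 2h cos θ_c / V₁ = 2·29.3·0.8924/509 = 0.10274 s.
t = x/V₂ + tᵢ = 44.2/1128 + 0.10274 = 0.14192 s.

0.142 s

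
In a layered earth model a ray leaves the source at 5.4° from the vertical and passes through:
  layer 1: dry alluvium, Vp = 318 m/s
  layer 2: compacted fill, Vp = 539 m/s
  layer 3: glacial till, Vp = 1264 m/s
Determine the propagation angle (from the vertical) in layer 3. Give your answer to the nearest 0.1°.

Snell's law across each interface conserves sin θ / V, so sin θ_3 = V_3·sin θ₁/V₁.
sin θ_3 = 1264 × sin 5.4° / 318 = 0.3741.
θ_3 = 21.97° from the vertical.

22.0°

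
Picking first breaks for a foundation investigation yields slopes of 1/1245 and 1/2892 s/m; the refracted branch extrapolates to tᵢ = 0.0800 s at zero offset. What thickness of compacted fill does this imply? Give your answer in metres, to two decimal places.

55.17 m

h = tᵢ·V₁·V₂ / (2·√(V₂²−V₁²)).
√(V₂²−V₁²) = √(2892² − 1245²) = 2610.3 m/s.
h = 0.08 s × 1245 × 2892 / (2 × 2610.3) = 55.17 m.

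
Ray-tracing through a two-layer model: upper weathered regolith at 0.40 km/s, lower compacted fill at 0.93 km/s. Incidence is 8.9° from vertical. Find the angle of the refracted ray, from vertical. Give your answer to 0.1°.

21.1°

Snell's law: sin θ₂ = (V₂/V₁)·sin θ₁ = (0.93/0.40)·sin 8.9° = 0.3597.
θ₂ = arcsin 0.3597 = 21.08° from the normal.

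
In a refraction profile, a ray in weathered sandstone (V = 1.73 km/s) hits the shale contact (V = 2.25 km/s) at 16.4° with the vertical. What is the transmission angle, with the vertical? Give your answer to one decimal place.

Snell's law: sin θ₂ = (V₂/V₁)·sin θ₁ = (2.25/1.73)·sin 16.4° = 0.3672.
θ₂ = sin⁻¹(0.3672) = 21.54° (from vertical).

21.5°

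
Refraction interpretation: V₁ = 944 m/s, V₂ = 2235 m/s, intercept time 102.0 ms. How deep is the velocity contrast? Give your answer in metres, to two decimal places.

h = tᵢ·V₁·V₂ / (2·√(V₂²−V₁²)).
√(V₂²−V₁²) = √(2235² − 944²) = 2025.9 m/s.
h = 0.102 s × 944 × 2235 / (2 × 2025.9) = 53.11 m.

53.11 m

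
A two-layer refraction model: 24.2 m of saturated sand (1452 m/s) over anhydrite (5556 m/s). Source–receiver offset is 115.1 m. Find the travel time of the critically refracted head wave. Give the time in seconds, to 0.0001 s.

0.0529 s

θ_c = arcsin(V₁/V₂) = arcsin(1452/5556) = 15.15°, cos θ_c = 0.9652.
Intercept time tᵢ = 2h cos θ_c / V₁ = 2·24.2·0.9652/1452 = 0.03217 s.
t = x/V₂ + tᵢ = 115.1/5556 + 0.03217 = 0.05289 s.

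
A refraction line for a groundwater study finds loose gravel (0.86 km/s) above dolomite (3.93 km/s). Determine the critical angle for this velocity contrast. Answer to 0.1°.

Critical incidence: sin θ_c = V₁/V₂ = 0.86/3.93 = 0.2188.
θ_c = arcsin 0.2188 = 12.64°.

12.6°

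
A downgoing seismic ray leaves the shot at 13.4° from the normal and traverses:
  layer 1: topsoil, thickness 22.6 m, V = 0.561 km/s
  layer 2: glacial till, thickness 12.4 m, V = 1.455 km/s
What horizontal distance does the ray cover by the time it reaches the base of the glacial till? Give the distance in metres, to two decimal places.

14.71 m

p = sin θ₁/V₁ = sin 13.4°/0.561 = 4.1310e-01 s/km is conserved through the stack.
Layer 1: θ = 13.40°; offset = 22.6·tan 13.40° = 5.3841 m.
Layer 2: sin θ = p·1.455 = 0.6011 → θ = 36.95°; offset = 12.4·tan 36.95° = 9.3256 m.
Total horizontal offset = 14.7097 m.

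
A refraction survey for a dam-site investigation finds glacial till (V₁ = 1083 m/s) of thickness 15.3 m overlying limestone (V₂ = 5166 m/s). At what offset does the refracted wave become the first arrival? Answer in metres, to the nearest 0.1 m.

x_cross = 2h·√((V₂+V₁)/(V₂−V₁)).
(V₂+V₁)/(V₂−V₁) = (5166+1083)/(5166−1083) = 1.5305; √ = 1.2371.
x_cross = 2·15.3·1.2371 = 37.86 m.

37.9 m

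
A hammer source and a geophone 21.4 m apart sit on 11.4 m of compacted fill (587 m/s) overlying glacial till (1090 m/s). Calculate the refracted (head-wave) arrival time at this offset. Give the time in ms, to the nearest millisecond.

θ_c = arcsin(V₁/V₂) = arcsin(587/1090) = 32.58°, cos θ_c = 0.8426.
Intercept time tᵢ = 2h cos θ_c / V₁ = 2·11.4·0.8426/587 = 0.03273 s.
t = x/V₂ + tᵢ = 21.4/1090 + 0.03273 = 0.05236 s.

52 ms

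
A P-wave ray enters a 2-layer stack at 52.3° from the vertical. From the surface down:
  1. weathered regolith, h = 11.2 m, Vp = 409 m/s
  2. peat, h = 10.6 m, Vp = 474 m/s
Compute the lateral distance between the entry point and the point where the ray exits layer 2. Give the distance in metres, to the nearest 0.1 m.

p = sin θ₁/V₁ = sin 52.3°/409 = 1.9345e-03 s/m is conserved through the stack.
Layer 1: θ = 52.30°; offset = 11.2·tan 52.30° = 14.491 m.
Layer 2: sin θ = p·474 = 0.9170 → θ = 66.49°; offset = 10.6·tan 66.49° = 24.363 m.
Σ offsets = 38.854 m.

38.9 m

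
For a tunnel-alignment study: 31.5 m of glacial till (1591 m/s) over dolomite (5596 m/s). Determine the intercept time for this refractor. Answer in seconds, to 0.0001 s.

θ_c = arcsin(V₁/V₂) = arcsin(1591/5596) = 16.52°; cos θ_c = 0.9587.
tᵢ = 2h·cos θ_c / V₁ = 2·31.5·0.9587 / 1591 = 0.03796 s.

0.0380 s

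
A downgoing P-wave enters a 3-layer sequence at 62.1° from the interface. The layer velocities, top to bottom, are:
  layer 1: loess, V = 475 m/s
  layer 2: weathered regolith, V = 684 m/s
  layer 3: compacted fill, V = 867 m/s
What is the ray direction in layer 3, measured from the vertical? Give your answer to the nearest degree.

59°

From the normal: θ₁ = 90° − 62.1° = 27.9°.
Snell's law across each interface conserves sin θ / V, so sin θ_3 = V_3·sin θ₁/V₁.
sin θ_3 = 867 × sin 27.9° / 475 = 0.8541.
θ_3 = arcsin 0.8541 = 58.66°.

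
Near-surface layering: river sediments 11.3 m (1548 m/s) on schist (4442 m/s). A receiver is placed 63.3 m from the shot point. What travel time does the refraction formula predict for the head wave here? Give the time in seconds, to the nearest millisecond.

t = x/V₂ + 2h·√(V₂²−V₁²)/(V₁V₂).
√(V₂²−V₁²) = √(4442²−1548²) = 4163.5 m/s; delay term = 2·11.3·4163.5/(1548·4442) = 0.01368 s.
t = 63.3/4442 + 0.01368 = 0.02793 s.

0.028 s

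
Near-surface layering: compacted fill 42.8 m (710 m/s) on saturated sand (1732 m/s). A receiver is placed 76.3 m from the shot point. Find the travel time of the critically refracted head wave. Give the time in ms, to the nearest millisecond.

154 ms

θ_c = arcsin(V₁/V₂) = arcsin(710/1732) = 24.20°, cos θ_c = 0.9121.
Intercept time tᵢ = 2h cos θ_c / V₁ = 2·42.8·0.9121/710 = 0.10997 s.
t = x/V₂ + tᵢ = 76.3/1732 + 0.10997 = 0.15402 s.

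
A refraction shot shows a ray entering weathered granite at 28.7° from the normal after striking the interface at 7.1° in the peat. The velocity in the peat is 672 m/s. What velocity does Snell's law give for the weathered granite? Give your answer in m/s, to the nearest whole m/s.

Snell's law: sin 7.1°/V₁ = sin 28.7°/V₂.
V₂ = V₁·sin 28.7°/sin 7.1° = 672 × 3.8853 = 2610.89 m/s.

2611 m/s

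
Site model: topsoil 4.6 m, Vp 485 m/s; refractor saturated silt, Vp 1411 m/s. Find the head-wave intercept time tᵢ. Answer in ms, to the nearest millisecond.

tᵢ = 2h·√(V₂²−V₁²)/(V₁V₂).
√(V₂²−V₁²) = √(1411²−485²) = 1325.0 m/s.
tᵢ = 2·4.6·1325.0/(485·1411) = 0.01781 s.

18 ms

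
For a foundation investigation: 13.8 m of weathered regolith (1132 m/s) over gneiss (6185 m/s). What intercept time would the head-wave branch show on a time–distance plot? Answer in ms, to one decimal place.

24.0 ms

tᵢ = 2h·√(V₂²−V₁²)/(V₁V₂).
√(V₂²−V₁²) = √(6185²−1132²) = 6080.5 m/s.
tᵢ = 2·13.8·6080.5/(1132·6185) = 0.02397 s.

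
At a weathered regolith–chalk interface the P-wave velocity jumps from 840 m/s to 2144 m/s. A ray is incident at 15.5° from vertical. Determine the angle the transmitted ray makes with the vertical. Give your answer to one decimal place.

43.0°

Snell's law: sin θ₂ = (V₂/V₁)·sin θ₁ = (2144/840)·sin 15.5° = 0.6821.
θ₂ = arcsin 0.6821 = 43.01° from the normal.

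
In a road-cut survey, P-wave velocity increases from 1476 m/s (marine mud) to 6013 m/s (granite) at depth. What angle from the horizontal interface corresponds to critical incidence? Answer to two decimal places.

75.79°

Critical incidence: sin θ_c = V₁/V₂ = 1476/6013 = 0.2455.
θ_c = arcsin 0.2455 = 14.21°.
Measured from the interface: 90° − 14.21° = 75.79°.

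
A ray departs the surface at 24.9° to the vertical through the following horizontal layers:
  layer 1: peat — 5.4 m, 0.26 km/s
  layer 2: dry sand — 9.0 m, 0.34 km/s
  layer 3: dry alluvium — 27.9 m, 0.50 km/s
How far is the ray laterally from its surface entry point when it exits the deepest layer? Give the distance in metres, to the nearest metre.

47 m

Apply Snell's law at each interface; in layer i the horizontal offset is hᵢ·tan θᵢ.
Layer 1: θ = 24.90°; offset = 5.4·tan 24.90° = 2.507 m.
Layer 2: sin θ = 0.34·sin 24.9°/0.26 = 0.5506, θ = 33.41°; offset = 9.0·tan 33.41° = 5.936 m.
Layer 3: sin θ = 0.50·sin 24.9°/0.26 = 0.8097, θ = 54.07°; offset = 27.9·tan 54.07° = 38.493 m.
Total horizontal offset = 46.936 m.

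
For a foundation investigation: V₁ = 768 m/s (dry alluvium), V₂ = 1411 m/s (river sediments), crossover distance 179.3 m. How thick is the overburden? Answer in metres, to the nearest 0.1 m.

x_cross = 2h·√((V₂+V₁)/(V₂−V₁)) → h = x_cross / (2·√((V₂+V₁)/(V₂−V₁))).
√((V₂+V₁)/(V₂−V₁)) = √((1411+768)/(1411−768)) = 1.8409.
h = 179.3 / (2·1.8409) = 48.70 m.

48.7 m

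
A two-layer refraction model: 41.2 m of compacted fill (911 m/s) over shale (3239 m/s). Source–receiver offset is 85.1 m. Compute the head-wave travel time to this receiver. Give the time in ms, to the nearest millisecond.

113 ms

θ_c = arcsin(V₁/V₂) = arcsin(911/3239) = 16.34°, cos θ_c = 0.9596.
Intercept time tᵢ = 2h cos θ_c / V₁ = 2·41.2·0.9596/911 = 0.08680 s.
t = x/V₂ + tᵢ = 85.1/3239 + 0.08680 = 0.11307 s.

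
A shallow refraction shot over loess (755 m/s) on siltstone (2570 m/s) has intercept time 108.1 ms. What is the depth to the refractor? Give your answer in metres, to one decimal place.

θ_c = arcsin(755/2570) = 17.08°; cos θ_c = 0.9559.
tᵢ = 2h cos θ_c/V₁ ⇒ h = tᵢ·V₁/(2 cos θ_c) = 0.1081·755/(2·0.9559) = 42.69 m.

42.7 m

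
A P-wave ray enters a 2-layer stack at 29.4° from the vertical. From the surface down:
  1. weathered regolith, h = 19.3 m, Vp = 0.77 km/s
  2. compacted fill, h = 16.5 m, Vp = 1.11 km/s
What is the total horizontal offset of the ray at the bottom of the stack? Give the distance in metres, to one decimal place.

27.4 m

Apply Snell's law at each interface; in layer i the horizontal offset is hᵢ·tan θᵢ.
Layer 1: θ = 29.40°; offset = 19.3·tan 29.40° = 10.875 m.
Layer 2: sin θ = 1.11·sin 29.4°/0.77 = 0.7077, θ = 45.05°; offset = 16.5·tan 45.05° = 16.526 m.
Σ offsets = 27.401 m.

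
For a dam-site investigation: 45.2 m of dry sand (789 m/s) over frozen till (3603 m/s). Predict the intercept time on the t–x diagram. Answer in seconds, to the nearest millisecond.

tᵢ = 2h·√(V₂²−V₁²)/(V₁V₂).
√(V₂²−V₁²) = √(3603²−789²) = 3515.5 m/s.
tᵢ = 2·45.2·3515.5/(789·3603) = 0.11179 s.

0.112 s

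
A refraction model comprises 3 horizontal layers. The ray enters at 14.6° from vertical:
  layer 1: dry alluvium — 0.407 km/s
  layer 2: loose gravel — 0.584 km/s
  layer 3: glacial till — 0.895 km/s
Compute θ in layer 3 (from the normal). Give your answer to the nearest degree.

34°

Ray parameter p = sin 14.6° / 0.407 = 6.1934e-01 s/km.
sin θ_3 = p·V_3 = 6.1934e-01 × 0.895 = 0.5543.
θ_3 = 33.66° from the vertical.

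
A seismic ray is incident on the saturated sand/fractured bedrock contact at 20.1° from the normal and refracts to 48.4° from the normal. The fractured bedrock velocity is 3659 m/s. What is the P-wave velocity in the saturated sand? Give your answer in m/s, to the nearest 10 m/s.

1680 m/s

Snell's law: sin 20.1°/V₁ = sin 48.4°/V₂.
V₁ = V₂·sin 20.1°/sin 48.4° = 3659 × 0.4596 = 1681.54 m/s.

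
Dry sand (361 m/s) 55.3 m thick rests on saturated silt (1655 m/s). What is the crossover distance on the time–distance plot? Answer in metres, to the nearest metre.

138 m

x_cross = 2h·√((V₂+V₁)/(V₂−V₁)).
(V₂+V₁)/(V₂−V₁) = (1655+361)/(1655−361) = 1.5580; √ = 1.2482.
x_cross = 2·55.3·1.2482 = 138.05 m.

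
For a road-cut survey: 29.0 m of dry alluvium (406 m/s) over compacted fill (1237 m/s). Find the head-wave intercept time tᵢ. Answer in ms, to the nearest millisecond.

135 ms

θ_c = arcsin(V₁/V₂) = arcsin(406/1237) = 19.16°; cos θ_c = 0.9446.
tᵢ = 2h·cos θ_c / V₁ = 2·29.0·0.9446 / 406 = 0.13494 s.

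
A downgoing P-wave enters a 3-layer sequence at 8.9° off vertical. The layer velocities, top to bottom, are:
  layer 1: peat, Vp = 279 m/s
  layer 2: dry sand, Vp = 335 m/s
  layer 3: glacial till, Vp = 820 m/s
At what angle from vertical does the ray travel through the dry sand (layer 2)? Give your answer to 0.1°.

10.7°

Snell's law across each interface conserves sin θ / V, so sin θ_2 = V_2·sin θ₁/V₁.
sin θ_2 = 335 × sin 8.9° / 279 = 0.1858.
θ_2 = 10.71° from the vertical.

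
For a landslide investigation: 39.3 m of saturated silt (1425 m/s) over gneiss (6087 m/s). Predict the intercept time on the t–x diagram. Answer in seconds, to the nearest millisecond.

0.054 s

tᵢ = 2h·√(V₂²−V₁²)/(V₁V₂).
√(V₂²−V₁²) = √(6087²−1425²) = 5917.8 m/s.
tᵢ = 2·39.3·5917.8/(1425·6087) = 0.05363 s.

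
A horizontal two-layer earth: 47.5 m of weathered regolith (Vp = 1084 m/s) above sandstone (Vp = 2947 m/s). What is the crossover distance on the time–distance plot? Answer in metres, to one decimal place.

139.7 m

x_cross = 2h·√((V₂+V₁)/(V₂−V₁)).
(V₂+V₁)/(V₂−V₁) = (2947+1084)/(2947−1084) = 2.1637; √ = 1.4710.
x_cross = 2·47.5·1.4710 = 139.74 m.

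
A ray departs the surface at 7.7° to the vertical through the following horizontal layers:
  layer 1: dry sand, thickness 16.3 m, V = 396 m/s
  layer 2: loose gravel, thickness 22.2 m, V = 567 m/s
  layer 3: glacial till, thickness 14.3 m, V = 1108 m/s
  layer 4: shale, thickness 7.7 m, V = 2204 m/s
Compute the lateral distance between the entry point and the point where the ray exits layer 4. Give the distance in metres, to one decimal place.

20.9 m

Ray parameter p = sin 7.7° / 396 m/s = 3.3835e-04 s/m.
Layer 1: θ = 7.70°; offset = 16.3·tan 7.70° = 2.204 m.
Layer 2: sin θ = p·567 = 0.1918 → θ = 11.06°; offset = 22.2·tan 11.06° = 4.340 m.
Layer 3: sin θ = p·1108 = 0.3749 → θ = 22.02°; offset = 14.3·tan 22.02° = 5.783 m.
Layer 4: sin θ = p·2204 = 0.7457 → θ = 48.22°; offset = 7.7·tan 48.22° = 8.618 m.
Summing the layer offsets gives 20.944 m.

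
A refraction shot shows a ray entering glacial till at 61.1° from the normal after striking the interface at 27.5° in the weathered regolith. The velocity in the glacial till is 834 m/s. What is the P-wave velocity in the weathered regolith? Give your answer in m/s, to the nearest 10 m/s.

sin 27.5° = 0.4617; sin 61.1° = 0.8755.
V₁ = V₂·(sin θ₁/sin θ₂) = 834·(0.4617/0.8755) = 439.88 m/s.

440 m/s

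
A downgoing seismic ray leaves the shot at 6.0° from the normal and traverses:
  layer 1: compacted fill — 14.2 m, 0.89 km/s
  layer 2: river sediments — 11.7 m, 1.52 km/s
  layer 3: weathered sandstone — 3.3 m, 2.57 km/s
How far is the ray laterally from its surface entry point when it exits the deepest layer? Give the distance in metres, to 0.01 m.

p = sin θ₁/V₁ = sin 6.0°/0.89 = 1.1745e-01 s/km is conserved through the stack.
Layer 1: θ = 6.00°; offset = 14.2·tan 6.00° = 1.4925 m.
Layer 2: sin θ = p·1.52 = 0.1785 → θ = 10.28°; offset = 11.7·tan 10.28° = 2.1228 m.
Layer 3: sin θ = p·2.57 = 0.3018 → θ = 17.57°; offset = 3.3·tan 17.57° = 1.0448 m.
Total horizontal offset = 4.6601 m.

4.66 m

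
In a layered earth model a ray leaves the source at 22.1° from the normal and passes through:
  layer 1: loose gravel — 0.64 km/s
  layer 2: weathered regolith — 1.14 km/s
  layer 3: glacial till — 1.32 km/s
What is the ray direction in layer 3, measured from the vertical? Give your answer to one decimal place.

50.9°

Ray parameter p = sin 22.1° / 0.64 = 5.8785e-01 s/km.
sin θ_3 = p·V_3 = 5.8785e-01 × 1.32 = 0.7760.
θ_3 = arcsin 0.7760 = 50.89°.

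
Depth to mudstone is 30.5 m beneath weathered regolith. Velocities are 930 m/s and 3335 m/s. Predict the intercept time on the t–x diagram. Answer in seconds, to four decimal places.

0.0630 s

θ_c = arcsin(V₁/V₂) = arcsin(930/3335) = 16.19°; cos θ_c = 0.9603.
tᵢ = 2h·cos θ_c / V₁ = 2·30.5·0.9603 / 930 = 0.06299 s.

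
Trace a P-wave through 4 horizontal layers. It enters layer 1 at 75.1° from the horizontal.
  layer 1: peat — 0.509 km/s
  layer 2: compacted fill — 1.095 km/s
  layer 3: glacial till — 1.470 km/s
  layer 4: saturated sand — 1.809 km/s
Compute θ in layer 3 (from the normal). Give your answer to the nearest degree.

48°

From the normal: θ₁ = 90° − 75.1° = 14.9°.
Ray parameter p = sin 14.9° / 0.509 = 5.0517e-01 s/km.
sin θ_3 = p·V_3 = 5.0517e-01 × 1.470 = 0.7426.
θ_3 = 47.95° from the vertical.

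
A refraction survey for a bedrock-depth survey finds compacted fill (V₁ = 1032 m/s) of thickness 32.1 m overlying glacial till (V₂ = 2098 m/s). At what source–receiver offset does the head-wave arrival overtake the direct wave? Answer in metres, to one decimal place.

x_cross = 2h·√((V₂+V₁)/(V₂−V₁)).
(V₂+V₁)/(V₂−V₁) = (2098+1032)/(2098−1032) = 2.9362; √ = 1.7135.
x_cross = 2·32.1·1.7135 = 110.01 m.

110.0 m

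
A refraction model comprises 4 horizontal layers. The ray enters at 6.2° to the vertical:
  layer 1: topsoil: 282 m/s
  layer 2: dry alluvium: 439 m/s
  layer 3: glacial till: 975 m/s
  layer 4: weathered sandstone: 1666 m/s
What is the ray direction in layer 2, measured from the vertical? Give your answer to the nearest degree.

10°

Ray parameter p = sin 6.2° / 282 = 3.8298e-04 s/m.
sin θ_2 = p·V_2 = 3.8298e-04 × 439 = 0.1681.
θ_2 = 9.68° from the vertical.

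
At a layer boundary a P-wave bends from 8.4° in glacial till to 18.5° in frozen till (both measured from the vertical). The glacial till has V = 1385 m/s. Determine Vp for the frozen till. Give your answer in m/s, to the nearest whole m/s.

sin 8.4° = 0.1461; sin 18.5° = 0.3173.
V₂ = V₁·(sin θ₂/sin θ₁) = 1385·(0.3173/0.1461) = 3008.34 m/s.

3008 m/s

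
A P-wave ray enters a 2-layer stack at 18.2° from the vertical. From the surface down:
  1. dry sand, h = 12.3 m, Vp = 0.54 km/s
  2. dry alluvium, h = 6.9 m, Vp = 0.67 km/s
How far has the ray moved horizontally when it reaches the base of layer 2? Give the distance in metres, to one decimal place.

Apply Snell's law at each interface; in layer i the horizontal offset is hᵢ·tan θᵢ.
Layer 1: θ = 18.20°; offset = 12.3·tan 18.20° = 4.044 m.
Layer 2: sin θ = 0.67·sin 18.2°/0.54 = 0.3875, θ = 22.80°; offset = 6.9·tan 22.80° = 2.901 m.
Summing the layer offsets gives 6.945 m.

6.9 m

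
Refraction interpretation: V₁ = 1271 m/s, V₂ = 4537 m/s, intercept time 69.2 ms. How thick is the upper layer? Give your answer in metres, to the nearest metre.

θ_c = arcsin(1271/4537) = 16.27°; cos θ_c = 0.9600.
tᵢ = 2h cos θ_c/V₁ ⇒ h = tᵢ·V₁/(2 cos θ_c) = 0.0692·1271/(2·0.9600) = 45.81 m.

46 m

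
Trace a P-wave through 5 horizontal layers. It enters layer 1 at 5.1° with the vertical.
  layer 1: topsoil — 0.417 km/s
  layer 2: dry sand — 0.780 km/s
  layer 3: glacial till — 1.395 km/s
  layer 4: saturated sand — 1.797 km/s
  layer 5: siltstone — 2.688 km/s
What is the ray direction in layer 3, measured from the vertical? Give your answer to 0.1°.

Snell's law across each interface conserves sin θ / V, so sin θ_3 = V_3·sin θ₁/V₁.
sin θ_3 = 1.395 × sin 5.1° / 0.417 = 0.2974.
θ_3 = 17.30° from the vertical.

17.3°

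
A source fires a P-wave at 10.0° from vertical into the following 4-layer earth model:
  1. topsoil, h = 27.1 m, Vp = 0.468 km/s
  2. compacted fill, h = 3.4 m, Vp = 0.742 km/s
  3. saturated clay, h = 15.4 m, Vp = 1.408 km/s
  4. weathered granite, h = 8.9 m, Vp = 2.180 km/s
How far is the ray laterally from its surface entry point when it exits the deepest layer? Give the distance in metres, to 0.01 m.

27.43 m

Apply Snell's law at each interface; in layer i the horizontal offset is hᵢ·tan θᵢ.
Layer 1: θ = 10.00°; offset = 27.1·tan 10.00° = 4.7785 m.
Layer 2: sin θ = 0.742·sin 10.0°/0.468 = 0.2753, θ = 15.98°; offset = 3.4·tan 15.98° = 0.9737 m.
Layer 3: sin θ = 1.408·sin 10.0°/0.468 = 0.5224, θ = 31.50°; offset = 15.4·tan 31.50° = 9.4354 m.
Layer 4: sin θ = 2.180·sin 10.0°/0.468 = 0.8089, θ = 53.99°; offset = 8.9·tan 53.99° = 12.2435 m.
Total horizontal offset = 27.4311 m.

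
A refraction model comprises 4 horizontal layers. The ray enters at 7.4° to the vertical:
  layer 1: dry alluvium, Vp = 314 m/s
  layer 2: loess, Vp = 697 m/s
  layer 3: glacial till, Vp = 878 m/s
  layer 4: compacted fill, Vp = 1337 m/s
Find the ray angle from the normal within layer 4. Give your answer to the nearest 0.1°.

Ray parameter p = sin 7.4° / 314 = 4.1018e-04 s/m.
sin θ_4 = p·V_4 = 4.1018e-04 × 1337 = 0.5484.
θ_4 = 33.26° from the vertical.

33.3°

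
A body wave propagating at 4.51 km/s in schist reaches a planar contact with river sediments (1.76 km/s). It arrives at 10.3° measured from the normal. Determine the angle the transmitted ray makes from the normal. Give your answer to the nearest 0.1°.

4.0°

sin θ₁/V₁ = sin θ₂/V₂ ⇒ sin θ₂ = 1.76·sin 10.3°/4.51 = 1.76·0.1788/4.51 = 0.0698.
θ₂ = arcsin 0.0698 = 4.00° from the normal.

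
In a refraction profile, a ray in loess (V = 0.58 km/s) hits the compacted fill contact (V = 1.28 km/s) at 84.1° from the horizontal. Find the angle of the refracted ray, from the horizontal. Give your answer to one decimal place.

76.9°

Convert to the normal: θ₁ = 90° − 84.1° = 5.9°.
sin θ₁/V₁ = sin θ₂/V₂ ⇒ sin θ₂ = 1.28·sin 5.9°/0.58 = 1.28·0.1028/0.58 = 0.2269.
θ₂ = arcsin 0.2269 = 13.11° from the normal.
From the interface: 90° − 13.11° = 76.89°.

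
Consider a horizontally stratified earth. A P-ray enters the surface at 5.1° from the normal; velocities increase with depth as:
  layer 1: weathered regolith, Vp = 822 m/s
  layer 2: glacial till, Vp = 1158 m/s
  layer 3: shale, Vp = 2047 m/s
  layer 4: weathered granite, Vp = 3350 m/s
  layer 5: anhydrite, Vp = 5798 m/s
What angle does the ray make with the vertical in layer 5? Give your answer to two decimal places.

38.83°

Snell's law across each interface conserves sin θ / V, so sin θ_5 = V_5·sin θ₁/V₁.
sin θ_5 = 5798 × sin 5.1° / 822 = 0.6270.
θ_5 = 38.83° from the vertical.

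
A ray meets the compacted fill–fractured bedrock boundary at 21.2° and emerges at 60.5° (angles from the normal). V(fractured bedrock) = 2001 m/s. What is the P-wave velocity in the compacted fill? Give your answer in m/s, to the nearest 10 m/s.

830 m/s

Snell's law: sin 21.2°/V₁ = sin 60.5°/V₂.
V₁ = V₂·sin 21.2°/sin 60.5° = 2001 × 0.4155 = 831.40 m/s.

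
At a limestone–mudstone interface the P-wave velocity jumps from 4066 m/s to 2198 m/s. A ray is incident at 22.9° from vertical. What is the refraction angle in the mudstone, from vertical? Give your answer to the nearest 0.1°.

sin θ₁/V₁ = sin θ₂/V₂ ⇒ sin θ₂ = 2198·sin 22.9°/4066 = 2198·0.3891/4066 = 0.2104.
θ₂ = arcsin 0.2104 = 12.14° from the normal.

12.1°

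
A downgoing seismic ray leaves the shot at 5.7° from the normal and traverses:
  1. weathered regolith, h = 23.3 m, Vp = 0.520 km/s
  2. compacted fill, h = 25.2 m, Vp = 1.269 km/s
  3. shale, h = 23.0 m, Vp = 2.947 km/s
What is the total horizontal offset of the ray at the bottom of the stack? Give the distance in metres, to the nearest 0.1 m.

Ray parameter p = sin 5.7° / 0.520 km/s = 1.9100e-01 s/km.
Layer 1: θ = 5.70°; offset = 23.3·tan 5.70° = 2.326 m.
Layer 2: sin θ = p·1.269 = 0.2424 → θ = 14.03°; offset = 25.2·tan 14.03° = 6.296 m.
Layer 3: sin θ = p·2.947 = 0.5629 → θ = 34.25°; offset = 23.0·tan 34.25° = 15.663 m.
Σ offsets = 24.284 m.

24.3 m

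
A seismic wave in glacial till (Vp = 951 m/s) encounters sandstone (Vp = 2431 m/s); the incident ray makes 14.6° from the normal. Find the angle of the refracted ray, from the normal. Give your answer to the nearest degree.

Snell's law: sin θ₂ = (V₂/V₁)·sin θ₁ = (2431/951)·sin 14.6° = 0.6444.
θ₂ = arcsin 0.6444 = 40.12° from the normal.

40°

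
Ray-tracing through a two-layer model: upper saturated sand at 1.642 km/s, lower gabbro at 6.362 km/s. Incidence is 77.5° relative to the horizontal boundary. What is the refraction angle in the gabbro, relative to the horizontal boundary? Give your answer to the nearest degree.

33°

Convert to the normal: θ₁ = 90° − 77.5° = 12.5°.
Snell's law: sin θ₂ = (V₂/V₁)·sin θ₁ = (6.362/1.642)·sin 12.5° = 0.8386.
θ₂ = arcsin 0.8386 = 56.99° from the normal.
From the interface: 90° − 56.99° = 33.01°.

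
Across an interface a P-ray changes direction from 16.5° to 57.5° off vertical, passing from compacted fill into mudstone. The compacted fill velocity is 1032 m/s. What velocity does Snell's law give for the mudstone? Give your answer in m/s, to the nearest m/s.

3065 m/s

sin 16.5° = 0.2840; sin 57.5° = 0.8434.
V₂ = V₁·(sin θ₂/sin θ₁) = 1032·(0.8434/0.2840) = 3064.55 m/s.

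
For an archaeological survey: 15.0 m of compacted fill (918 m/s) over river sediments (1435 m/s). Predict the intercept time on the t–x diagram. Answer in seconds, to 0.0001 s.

θ_c = arcsin(V₁/V₂) = arcsin(918/1435) = 39.77°; cos θ_c = 0.7686.
tᵢ = 2h·cos θ_c / V₁ = 2·15.0·0.7686 / 918 = 0.02512 s.

0.0251 s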